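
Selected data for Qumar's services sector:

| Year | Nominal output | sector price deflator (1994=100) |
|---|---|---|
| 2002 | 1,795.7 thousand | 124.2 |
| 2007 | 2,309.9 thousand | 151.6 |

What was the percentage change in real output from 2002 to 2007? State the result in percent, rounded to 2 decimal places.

Deflate each year: 2002 → 1795.7/1.242 = 1445.81; 2007 → 2309.9/1.516 = 1523.68.
So real output changed by 1523.68/1445.81 − 1 = 0.0539, i.e. 5.39%.

5.39%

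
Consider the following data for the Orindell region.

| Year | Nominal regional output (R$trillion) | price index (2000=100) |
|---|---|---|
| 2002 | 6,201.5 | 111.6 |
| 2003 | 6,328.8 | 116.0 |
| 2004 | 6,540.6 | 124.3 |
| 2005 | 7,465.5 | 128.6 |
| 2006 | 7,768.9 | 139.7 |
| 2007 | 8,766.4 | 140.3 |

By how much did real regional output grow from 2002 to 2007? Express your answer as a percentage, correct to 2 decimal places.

Real regional output 2002 = 6201.5/1.116 = 5556.90.
Real regional output 2007 = 8766.4/1.403 = 6248.33.
Change = 6248.33/5556.90 − 1 = 0.1244.

12.44%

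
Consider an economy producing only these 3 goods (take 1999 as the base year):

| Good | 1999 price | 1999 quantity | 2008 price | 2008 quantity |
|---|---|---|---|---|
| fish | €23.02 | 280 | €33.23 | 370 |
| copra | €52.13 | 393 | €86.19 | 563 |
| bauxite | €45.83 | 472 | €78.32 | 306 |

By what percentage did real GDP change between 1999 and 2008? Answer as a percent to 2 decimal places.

6.85%

Real GDP 1999 = Nominal GDP 1999 = 23.02·280 + 52.13·393 + 45.83·472 = 48564.45.
Real GDP 2008 (at 1999 prices) = 23.02·370 + 52.13·563 + 45.83·306 = 51890.57.
Real growth = 51890.57/48564.45 − 1 = 0.0685.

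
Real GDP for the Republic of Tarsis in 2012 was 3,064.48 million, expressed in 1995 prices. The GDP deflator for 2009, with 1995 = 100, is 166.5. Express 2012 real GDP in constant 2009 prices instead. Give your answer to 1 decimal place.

Real GDP in 2009 prices = Real GDP in 1995 prices × (P_2009/P_1995) = 3064.48 × 1.665 = 5102.36.

5,102.4 million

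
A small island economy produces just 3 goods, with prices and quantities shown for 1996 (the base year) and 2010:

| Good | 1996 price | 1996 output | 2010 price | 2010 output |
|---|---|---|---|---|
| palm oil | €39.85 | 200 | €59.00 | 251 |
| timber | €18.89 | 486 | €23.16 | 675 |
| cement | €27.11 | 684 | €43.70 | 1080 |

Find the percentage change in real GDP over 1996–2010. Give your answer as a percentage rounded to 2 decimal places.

Real GDP 1996 = Nominal GDP 1996 = 39.85·200 + 18.89·486 + 27.11·684 = 35693.78.
Real GDP 2010 (at 1996 prices) = 39.85·251 + 18.89·675 + 27.11·1080 = 52031.90.
Real growth = 52031.90/35693.78 − 1 = 0.4577.

45.77%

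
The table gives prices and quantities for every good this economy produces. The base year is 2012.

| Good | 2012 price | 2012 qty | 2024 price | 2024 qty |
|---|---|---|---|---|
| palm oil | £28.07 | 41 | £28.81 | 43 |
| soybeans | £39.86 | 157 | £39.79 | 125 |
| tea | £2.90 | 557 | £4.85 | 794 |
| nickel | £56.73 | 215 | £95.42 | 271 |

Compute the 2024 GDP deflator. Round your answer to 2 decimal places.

Nominal GDP 2024 = 28.81·43 + 39.79·125 + 4.85·794 + 95.42·271 = 35922.30.
Real GDP 2024 (at 2012 prices) = 28.07·43 + 39.86·125 + 2.90·794 + 56.73·271 = 23865.94.
Deflator = Nominal/Real × 100 = 35922.30/23865.94 × 100 = 150.517.

150.52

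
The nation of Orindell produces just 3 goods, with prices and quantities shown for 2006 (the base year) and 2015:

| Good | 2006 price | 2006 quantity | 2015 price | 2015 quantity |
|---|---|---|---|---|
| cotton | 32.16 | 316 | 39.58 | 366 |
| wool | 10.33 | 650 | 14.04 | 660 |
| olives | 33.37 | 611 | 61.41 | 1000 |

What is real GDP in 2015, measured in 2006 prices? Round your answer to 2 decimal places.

51958.36

Real GDP 2015 = Σ (p_2006 × q_2015) = 32.16·366 + 10.33·660 + 33.37·1000 = 51958.36.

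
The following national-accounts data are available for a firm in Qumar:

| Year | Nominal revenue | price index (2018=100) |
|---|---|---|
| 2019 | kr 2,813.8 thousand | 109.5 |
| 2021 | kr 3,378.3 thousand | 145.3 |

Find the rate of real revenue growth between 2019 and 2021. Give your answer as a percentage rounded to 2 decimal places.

Real revenue 2019 = 2813.8 / 1.095 = 2569.68.
Real revenue 2021 = 3378.3 / 1.453 = 2325.05.
Real growth = 2325.05 / 2569.68 − 1 = -0.0952.

-9.52%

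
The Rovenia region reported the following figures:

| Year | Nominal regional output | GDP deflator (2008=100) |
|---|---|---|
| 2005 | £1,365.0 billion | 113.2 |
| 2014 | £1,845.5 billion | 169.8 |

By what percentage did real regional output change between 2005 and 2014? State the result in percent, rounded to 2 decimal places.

Deflate each year: 2005 → 1365.0/1.132 = 1205.83; 2014 → 1845.5/1.698 = 1086.87.
So real regional output changed by 1086.87/1205.83 − 1 = -0.0987, i.e. -9.87%.

-9.87%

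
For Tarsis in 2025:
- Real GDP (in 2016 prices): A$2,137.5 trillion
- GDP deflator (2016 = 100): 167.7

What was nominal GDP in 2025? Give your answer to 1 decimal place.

A$3,584.6 trillion

Nominal GDP = Real × (GDP deflator/100) = 2137.5 × 1.677 = 3584.59.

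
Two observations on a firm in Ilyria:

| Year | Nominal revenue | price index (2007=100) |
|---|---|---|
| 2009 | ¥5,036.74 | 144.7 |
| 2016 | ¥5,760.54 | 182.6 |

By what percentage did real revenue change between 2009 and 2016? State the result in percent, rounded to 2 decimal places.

-9.37%

Real revenue 2009 = 5036.74 / 1.447 = 3480.82.
Real revenue 2016 = 5760.54 / 1.826 = 3154.73.
Real growth = 3154.73 / 3480.82 − 1 = -0.0937.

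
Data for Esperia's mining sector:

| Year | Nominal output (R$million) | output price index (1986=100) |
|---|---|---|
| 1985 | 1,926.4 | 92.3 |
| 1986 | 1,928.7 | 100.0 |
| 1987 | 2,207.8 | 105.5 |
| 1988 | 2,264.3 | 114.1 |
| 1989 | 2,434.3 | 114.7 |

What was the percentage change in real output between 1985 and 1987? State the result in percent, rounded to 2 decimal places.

Real output 1985 = 1926.4/0.923 = 2087.11.
Real output 1987 = 2207.8/1.055 = 2092.70.
Change = 2092.70/2087.11 − 1 = 0.0027.

0.27%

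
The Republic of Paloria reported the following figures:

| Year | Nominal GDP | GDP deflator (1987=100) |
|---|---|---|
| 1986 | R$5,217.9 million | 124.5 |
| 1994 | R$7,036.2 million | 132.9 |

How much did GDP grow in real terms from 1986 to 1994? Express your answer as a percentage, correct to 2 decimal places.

26.32%

Real GDP 1986 = 5217.9 / 1.245 = 4191.08.
Real GDP 1994 = 7036.2 / 1.329 = 5294.36.
Real growth = 5294.36 / 4191.08 − 1 = 0.2632.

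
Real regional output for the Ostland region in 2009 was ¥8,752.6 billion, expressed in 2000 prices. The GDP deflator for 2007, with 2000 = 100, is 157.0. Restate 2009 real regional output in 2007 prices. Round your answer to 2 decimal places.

¥13,741.58 billion

Real regional output in 2007 prices = Real regional output in 2000 prices × (P_2007/P_2000) = 8752.6 × 1.570 = 13741.58.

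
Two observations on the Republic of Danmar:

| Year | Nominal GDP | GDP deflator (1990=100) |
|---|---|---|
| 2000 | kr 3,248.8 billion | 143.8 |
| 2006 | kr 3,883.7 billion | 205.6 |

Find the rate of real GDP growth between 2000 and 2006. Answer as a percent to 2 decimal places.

-16.39%

Deflate each year: 2000 → 3248.8/1.438 = 2259.25; 2006 → 3883.7/2.056 = 1888.96.
So real GDP changed by 1888.96/2259.25 − 1 = -0.1639, i.e. -16.39%.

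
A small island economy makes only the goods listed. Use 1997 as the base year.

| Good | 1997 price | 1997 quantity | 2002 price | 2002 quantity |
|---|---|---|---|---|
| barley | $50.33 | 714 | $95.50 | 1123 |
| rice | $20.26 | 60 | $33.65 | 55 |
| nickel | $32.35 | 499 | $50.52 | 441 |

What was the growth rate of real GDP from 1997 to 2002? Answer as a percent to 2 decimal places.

Real GDP 1997 = Nominal GDP 1997 = 50.33·714 + 20.26·60 + 32.35·499 = 53293.87.
Real GDP 2002 (at 1997 prices) = 50.33·1123 + 20.26·55 + 32.35·441 = 71901.24.
Real growth = 71901.24/53293.87 − 1 = 0.3491.

34.91%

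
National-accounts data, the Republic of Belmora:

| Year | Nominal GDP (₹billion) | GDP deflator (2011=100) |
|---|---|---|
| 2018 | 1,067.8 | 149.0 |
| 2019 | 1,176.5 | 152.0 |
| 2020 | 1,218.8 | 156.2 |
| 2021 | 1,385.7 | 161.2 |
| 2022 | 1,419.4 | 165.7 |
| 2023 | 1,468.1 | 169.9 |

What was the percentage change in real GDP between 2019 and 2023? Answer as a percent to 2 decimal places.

11.64%

Real GDP 2019 = 1176.5/1.520 = 774.01.
Real GDP 2023 = 1468.1/1.699 = 864.10.
Change = 864.10/774.01 − 1 = 0.1164.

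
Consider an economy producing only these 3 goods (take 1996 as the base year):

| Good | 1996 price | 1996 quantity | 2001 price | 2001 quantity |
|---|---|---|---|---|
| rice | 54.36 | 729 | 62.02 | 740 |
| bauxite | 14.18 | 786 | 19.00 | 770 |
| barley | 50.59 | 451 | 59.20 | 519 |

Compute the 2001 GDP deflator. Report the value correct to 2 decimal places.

117.89

Nominal GDP 2001 = 62.02·740 + 19.00·770 + 59.20·519 = 91249.60.
Real GDP 2001 (at 1996 prices) = 54.36·740 + 14.18·770 + 50.59·519 = 77401.21.
Deflator = Nominal/Real × 100 = 91249.60/77401.21 × 100 = 117.892.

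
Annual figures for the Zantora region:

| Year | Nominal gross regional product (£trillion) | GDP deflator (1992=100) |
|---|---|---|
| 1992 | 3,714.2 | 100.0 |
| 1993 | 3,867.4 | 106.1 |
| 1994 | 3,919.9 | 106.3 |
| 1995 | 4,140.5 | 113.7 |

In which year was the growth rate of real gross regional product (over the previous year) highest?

1994

1993: real = 3867.4/1.061 = 3645.05; growth vs 1992 (3714.20) = -1.86%.
1994: real = 3919.9/1.063 = 3687.58; growth vs 1993 (3645.05) = 1.17%.
1995: real = 4140.5/1.137 = 3641.60; growth vs 1994 (3687.58) = -1.25%.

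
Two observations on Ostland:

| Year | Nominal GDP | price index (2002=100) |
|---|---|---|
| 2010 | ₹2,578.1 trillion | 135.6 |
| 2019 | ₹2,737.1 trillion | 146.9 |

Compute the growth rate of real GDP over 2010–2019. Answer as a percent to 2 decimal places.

-2.00%

Deflate each year: 2010 → 2578.1/1.356 = 1901.25; 2019 → 2737.1/1.469 = 1863.24.
So real GDP changed by 1863.24/1901.25 − 1 = -0.0200, i.e. -2.00%.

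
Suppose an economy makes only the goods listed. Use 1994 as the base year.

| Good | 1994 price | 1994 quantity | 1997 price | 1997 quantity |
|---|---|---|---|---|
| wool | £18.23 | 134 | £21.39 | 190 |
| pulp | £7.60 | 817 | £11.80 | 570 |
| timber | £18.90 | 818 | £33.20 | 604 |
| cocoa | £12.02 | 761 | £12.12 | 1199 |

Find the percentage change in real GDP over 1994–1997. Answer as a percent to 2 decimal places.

1.09%

Real GDP 1994 = Nominal GDP 1994 = 18.23·134 + 7.60·817 + 18.90·818 + 12.02·761 = 33259.44.
Real GDP 1997 (at 1994 prices) = 18.23·190 + 7.60·570 + 18.90·604 + 12.02·1199 = 33623.28.
Real growth = 33623.28/33259.44 − 1 = 0.0109.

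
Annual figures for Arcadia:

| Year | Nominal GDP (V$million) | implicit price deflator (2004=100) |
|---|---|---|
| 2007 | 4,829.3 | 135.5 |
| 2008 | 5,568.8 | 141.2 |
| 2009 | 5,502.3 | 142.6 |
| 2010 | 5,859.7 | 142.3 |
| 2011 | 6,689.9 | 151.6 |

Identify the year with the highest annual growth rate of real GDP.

2008

2008: real = 5568.8/1.412 = 3943.91; growth vs 2007 (3564.06) = 10.66%.
2009: real = 5502.3/1.426 = 3858.56; growth vs 2008 (3943.91) = -2.16%.
2010: real = 5859.7/1.423 = 4117.85; growth vs 2009 (3858.56) = 6.72%.
2011: real = 6689.9/1.516 = 4412.86; growth vs 2010 (4117.85) = 7.16%.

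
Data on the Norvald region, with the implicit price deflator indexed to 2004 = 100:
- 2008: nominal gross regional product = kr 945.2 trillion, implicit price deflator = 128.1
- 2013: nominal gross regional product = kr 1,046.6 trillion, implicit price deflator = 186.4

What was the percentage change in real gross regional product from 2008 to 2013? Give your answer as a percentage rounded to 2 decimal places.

Deflate each year: 2008 → 945.2/1.281 = 737.86; 2013 → 1046.6/1.864 = 561.48.
So real gross regional product changed by 561.48/737.86 − 1 = -0.2390, i.e. -23.90%.

-23.90%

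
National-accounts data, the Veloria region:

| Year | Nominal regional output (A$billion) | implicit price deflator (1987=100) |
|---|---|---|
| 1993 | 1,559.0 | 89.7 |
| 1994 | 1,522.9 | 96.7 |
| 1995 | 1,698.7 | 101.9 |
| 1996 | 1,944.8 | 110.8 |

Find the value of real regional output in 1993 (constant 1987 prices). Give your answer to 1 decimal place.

A$1,738.0 billion

Real regional output 1993 = 1559.0 / 0.897 = 1738.02.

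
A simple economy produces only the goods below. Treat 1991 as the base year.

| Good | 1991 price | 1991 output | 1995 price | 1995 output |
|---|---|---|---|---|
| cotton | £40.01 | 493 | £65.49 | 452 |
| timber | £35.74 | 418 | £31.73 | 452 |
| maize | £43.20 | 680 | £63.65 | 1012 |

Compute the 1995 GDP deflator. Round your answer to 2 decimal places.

139.00

Nominal GDP 1995 = 65.49·452 + 31.73·452 + 63.65·1012 = 108357.24.
Real GDP 1995 (at 1991 prices) = 40.01·452 + 35.74·452 + 43.20·1012 = 77957.40.
Deflator = Nominal/Real × 100 = 108357.24/77957.40 × 100 = 138.995.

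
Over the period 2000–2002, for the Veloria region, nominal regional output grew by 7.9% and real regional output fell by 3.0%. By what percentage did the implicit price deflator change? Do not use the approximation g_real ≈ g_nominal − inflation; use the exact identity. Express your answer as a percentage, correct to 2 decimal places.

(1 + g_nom) = (1 + g_real)(1 + π), so π = 1.0790 / 0.9700 − 1 = 0.11237.

11.24%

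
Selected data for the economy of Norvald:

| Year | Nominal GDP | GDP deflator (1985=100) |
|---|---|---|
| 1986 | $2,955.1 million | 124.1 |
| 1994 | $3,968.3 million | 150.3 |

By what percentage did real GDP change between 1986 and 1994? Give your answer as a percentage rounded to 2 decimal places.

Deflate each year: 1986 → 2955.1/1.241 = 2381.22; 1994 → 3968.3/1.503 = 2640.25.
So real GDP changed by 2640.25/2381.22 − 1 = 0.1088, i.e. 10.88%.

10.88%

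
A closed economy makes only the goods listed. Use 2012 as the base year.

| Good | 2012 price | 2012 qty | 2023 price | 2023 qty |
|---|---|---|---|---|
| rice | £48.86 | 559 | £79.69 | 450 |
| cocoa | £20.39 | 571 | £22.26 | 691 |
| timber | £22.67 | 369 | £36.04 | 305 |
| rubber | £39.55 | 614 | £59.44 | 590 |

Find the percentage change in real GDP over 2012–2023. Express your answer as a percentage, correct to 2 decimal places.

Real GDP 2012 = Nominal GDP 2012 = 48.86·559 + 20.39·571 + 22.67·369 + 39.55·614 = 71604.36.
Real GDP 2023 (at 2012 prices) = 48.86·450 + 20.39·691 + 22.67·305 + 39.55·590 = 66325.34.
Real growth = 66325.34/71604.36 − 1 = -0.0737.

-7.37%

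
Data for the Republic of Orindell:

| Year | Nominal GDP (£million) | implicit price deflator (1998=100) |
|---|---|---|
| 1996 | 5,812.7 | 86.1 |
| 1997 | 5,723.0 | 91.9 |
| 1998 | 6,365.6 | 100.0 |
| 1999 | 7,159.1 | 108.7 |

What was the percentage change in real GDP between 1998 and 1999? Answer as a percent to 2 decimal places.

Real GDP 1998 = 6365.6/1.000 = 6365.60.
Real GDP 1999 = 7159.1/1.087 = 6586.11.
Change = 6586.11/6365.60 − 1 = 0.0346.

3.46%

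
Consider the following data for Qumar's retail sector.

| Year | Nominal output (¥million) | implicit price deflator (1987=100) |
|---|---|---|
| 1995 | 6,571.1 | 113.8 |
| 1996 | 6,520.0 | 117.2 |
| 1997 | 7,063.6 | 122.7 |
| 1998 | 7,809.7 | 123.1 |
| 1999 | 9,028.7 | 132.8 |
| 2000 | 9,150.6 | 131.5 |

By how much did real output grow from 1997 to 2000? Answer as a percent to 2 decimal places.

20.88%

Real output 1997 = 7063.6/1.227 = 5756.81.
Real output 2000 = 9150.6/1.315 = 6958.63.
Change = 6958.63/5756.81 − 1 = 0.2088.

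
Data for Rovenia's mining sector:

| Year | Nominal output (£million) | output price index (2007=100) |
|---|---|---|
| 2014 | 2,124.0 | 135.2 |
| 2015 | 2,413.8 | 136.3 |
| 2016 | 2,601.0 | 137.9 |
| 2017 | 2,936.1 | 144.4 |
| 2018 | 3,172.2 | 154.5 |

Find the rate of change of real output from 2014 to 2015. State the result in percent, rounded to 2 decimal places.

12.73%

Real output 2014 = 2124.0/1.352 = 1571.01.
Real output 2015 = 2413.8/1.363 = 1770.95.
Change = 1770.95/1571.01 − 1 = 0.1273.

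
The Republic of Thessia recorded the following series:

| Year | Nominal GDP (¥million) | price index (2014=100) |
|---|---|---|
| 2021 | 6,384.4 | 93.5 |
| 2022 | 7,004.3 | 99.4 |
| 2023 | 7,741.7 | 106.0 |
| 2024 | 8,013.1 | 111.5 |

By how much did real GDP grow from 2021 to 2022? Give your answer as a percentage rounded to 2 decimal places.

3.20%

Real GDP 2021 = 6384.4/0.935 = 6828.24.
Real GDP 2022 = 7004.3/0.994 = 7046.58.
Change = 7046.58/6828.24 − 1 = 0.0320.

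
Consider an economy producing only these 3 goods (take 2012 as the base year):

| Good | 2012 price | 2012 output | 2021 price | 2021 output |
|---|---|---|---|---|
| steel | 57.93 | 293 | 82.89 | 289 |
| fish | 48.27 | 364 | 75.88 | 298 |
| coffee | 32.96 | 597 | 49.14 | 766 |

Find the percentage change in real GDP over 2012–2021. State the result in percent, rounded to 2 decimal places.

Real GDP 2012 = Nominal GDP 2012 = 57.93·293 + 48.27·364 + 32.96·597 = 54220.89.
Real GDP 2021 (at 2012 prices) = 57.93·289 + 48.27·298 + 32.96·766 = 56373.59.
Real growth = 56373.59/54220.89 − 1 = 0.0397.

3.97%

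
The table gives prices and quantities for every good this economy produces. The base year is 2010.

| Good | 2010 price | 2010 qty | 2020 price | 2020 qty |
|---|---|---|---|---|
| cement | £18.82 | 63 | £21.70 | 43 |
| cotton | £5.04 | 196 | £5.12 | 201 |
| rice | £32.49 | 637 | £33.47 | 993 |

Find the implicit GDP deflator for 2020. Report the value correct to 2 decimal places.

103.27

Nominal GDP 2020 = 21.70·43 + 5.12·201 + 33.47·993 = 35197.93.
Real GDP 2020 (at 2010 prices) = 18.82·43 + 5.04·201 + 32.49·993 = 34084.87.
Deflator = Nominal/Real × 100 = 35197.93/34084.87 × 100 = 103.266.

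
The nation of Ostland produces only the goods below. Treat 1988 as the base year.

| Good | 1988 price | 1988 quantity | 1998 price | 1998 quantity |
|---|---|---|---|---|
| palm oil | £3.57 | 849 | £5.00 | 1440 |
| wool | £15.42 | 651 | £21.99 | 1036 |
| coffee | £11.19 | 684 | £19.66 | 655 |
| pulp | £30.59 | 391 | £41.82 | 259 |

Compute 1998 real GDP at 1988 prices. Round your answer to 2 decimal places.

Real GDP 1998 = Σ (p_1988 × q_1998) = 3.57·1440 + 15.42·1036 + 11.19·655 + 30.59·259 = 36368.18.

£36368.18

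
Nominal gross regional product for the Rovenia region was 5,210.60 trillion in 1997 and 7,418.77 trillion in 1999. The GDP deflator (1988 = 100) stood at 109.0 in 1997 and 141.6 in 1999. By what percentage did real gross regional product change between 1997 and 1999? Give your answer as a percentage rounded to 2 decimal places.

Deflate each year: 1997 → 5210.60/1.090 = 4780.37; 1999 → 7418.77/1.416 = 5239.24.
So real gross regional product changed by 5239.24/4780.37 − 1 = 0.0960, i.e. 9.60%.

9.60%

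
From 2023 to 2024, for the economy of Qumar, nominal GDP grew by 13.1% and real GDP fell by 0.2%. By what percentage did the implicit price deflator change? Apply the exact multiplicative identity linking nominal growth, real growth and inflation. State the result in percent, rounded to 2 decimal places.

(1 + g_nom) = (1 + g_real)(1 + π), so π = 1.1310 / 0.9980 − 1 = 0.13327.

13.33%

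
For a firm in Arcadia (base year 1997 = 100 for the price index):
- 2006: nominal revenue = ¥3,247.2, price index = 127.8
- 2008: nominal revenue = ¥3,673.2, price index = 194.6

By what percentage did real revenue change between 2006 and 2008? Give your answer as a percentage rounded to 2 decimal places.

-25.71%

Deflate each year: 2006 → 3247.2/1.278 = 2540.85; 2008 → 3673.2/1.946 = 1887.56.
So real revenue changed by 1887.56/2540.85 − 1 = -0.2571, i.e. -25.71%.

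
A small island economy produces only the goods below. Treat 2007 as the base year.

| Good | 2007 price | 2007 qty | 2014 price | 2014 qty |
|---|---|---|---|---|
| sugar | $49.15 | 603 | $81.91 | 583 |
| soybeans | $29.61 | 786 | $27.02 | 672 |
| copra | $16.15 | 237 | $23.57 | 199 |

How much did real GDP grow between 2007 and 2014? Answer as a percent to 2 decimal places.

-8.76%

Real GDP 2007 = Nominal GDP 2007 = 49.15·603 + 29.61·786 + 16.15·237 = 56738.46.
Real GDP 2014 (at 2007 prices) = 49.15·583 + 29.61·672 + 16.15·199 = 51766.22.
Real growth = 51766.22/56738.46 − 1 = -0.0876.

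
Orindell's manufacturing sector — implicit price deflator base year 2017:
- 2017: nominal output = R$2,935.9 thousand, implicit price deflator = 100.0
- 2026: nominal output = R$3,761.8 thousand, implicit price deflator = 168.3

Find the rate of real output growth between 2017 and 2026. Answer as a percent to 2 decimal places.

-23.87%

Deflate each year: 2017 → 2935.9/1.000 = 2935.90; 2026 → 3761.8/1.683 = 2235.18.
So real output changed by 2235.18/2935.90 − 1 = -0.2387, i.e. -23.87%.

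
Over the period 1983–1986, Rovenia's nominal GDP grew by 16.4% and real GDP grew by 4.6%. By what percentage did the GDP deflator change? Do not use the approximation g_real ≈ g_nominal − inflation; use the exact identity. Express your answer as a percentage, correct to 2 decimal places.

11.28%

(1 + g_nom) = (1 + g_real)(1 + π), so π = 1.1640 / 1.0460 − 1 = 0.11281.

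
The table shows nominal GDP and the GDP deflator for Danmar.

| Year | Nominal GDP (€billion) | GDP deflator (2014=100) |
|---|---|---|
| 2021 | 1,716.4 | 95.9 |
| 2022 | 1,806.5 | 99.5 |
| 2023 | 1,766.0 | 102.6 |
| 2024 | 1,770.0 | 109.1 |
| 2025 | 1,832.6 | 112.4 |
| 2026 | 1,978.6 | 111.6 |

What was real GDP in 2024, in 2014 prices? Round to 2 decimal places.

€1,622.36 billion

Real GDP 2024 = 1770.0 / 1.091 = 1622.36.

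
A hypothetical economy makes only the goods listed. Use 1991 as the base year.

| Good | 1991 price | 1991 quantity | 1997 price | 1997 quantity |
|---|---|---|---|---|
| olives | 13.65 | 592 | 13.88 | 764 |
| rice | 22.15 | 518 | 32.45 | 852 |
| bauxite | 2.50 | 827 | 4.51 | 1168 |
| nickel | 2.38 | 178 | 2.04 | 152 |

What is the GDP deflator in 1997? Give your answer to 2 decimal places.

Nominal GDP 1997 = 13.88·764 + 32.45·852 + 4.51·1168 + 2.04·152 = 43829.48.
Real GDP 1997 (at 1991 prices) = 13.65·764 + 22.15·852 + 2.50·1168 + 2.38·152 = 32582.16.
Deflator = Nominal/Real × 100 = 43829.48/32582.16 × 100 = 134.520.

134.52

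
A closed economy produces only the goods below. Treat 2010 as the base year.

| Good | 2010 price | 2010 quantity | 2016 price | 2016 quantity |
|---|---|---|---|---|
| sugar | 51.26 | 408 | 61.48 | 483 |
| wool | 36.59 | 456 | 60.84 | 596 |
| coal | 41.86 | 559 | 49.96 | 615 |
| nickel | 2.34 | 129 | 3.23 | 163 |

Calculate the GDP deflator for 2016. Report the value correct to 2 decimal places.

133.73

Nominal GDP 2016 = 61.48·483 + 60.84·596 + 49.96·615 + 3.23·163 = 97207.37.
Real GDP 2016 (at 2010 prices) = 51.26·483 + 36.59·596 + 41.86·615 + 2.34·163 = 72691.54.
Deflator = Nominal/Real × 100 = 97207.37/72691.54 × 100 = 133.726.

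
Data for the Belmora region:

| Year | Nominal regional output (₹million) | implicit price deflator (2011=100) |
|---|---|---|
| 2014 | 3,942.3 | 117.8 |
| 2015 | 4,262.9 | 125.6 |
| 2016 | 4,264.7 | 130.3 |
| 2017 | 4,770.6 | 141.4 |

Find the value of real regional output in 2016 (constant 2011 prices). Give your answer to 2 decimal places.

Real regional output 2016 = 4264.7 / 1.303 = 3272.99.

₹3,272.99 million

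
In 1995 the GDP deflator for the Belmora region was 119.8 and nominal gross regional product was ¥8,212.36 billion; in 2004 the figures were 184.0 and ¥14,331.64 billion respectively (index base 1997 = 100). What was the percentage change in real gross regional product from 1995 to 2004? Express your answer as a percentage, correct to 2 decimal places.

Real gross regional product 1995 = 8212.36 / 1.198 = 6855.06.
Real gross regional product 2004 = 14331.64 / 1.840 = 7788.93.
Real growth = 7788.93 / 6855.06 − 1 = 0.1362.

13.62%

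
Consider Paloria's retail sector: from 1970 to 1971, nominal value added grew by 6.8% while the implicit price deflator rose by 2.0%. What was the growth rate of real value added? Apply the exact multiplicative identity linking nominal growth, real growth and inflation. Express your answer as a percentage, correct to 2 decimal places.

4.71%

(1 + g_nom) = (1 + g_real)(1 + π), so g_real = 1.0680 / 1.0200 − 1 = 0.04706.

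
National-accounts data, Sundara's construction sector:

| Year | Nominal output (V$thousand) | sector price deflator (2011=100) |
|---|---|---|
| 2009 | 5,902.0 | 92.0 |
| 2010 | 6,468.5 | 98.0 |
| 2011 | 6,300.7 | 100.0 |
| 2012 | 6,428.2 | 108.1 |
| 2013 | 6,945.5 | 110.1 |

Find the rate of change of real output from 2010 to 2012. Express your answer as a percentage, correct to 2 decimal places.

Real output 2010 = 6468.5/0.980 = 6600.51.
Real output 2012 = 6428.2/1.081 = 5946.53.
Change = 5946.53/6600.51 − 1 = -0.0991.

-9.91%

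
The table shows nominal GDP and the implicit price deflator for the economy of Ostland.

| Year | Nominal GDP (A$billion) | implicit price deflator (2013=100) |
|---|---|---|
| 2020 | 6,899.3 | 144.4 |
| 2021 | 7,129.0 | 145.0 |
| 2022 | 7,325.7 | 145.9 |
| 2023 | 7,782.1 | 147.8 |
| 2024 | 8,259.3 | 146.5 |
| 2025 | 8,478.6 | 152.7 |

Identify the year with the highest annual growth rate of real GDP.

2024

2021: real = 7129.0/1.450 = 4916.55; growth vs 2020 (4777.91) = 2.90%.
2022: real = 7325.7/1.459 = 5021.04; growth vs 2021 (4916.55) = 2.13%.
2023: real = 7782.1/1.478 = 5265.29; growth vs 2022 (5021.04) = 4.86%.
2024: real = 8259.3/1.465 = 5637.75; growth vs 2023 (5265.29) = 7.07%.
2025: real = 8478.6/1.527 = 5552.46; growth vs 2024 (5637.75) = -1.51%.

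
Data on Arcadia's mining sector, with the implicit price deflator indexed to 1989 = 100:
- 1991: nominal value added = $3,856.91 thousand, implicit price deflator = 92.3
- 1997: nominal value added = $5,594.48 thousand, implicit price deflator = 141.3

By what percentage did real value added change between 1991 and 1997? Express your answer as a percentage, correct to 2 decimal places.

Real value added 1991 = 3856.91 / 0.923 = 4178.67.
Real value added 1997 = 5594.48 / 1.413 = 3959.29.
Real growth = 3959.29 / 4178.67 − 1 = -0.0525.

-5.25%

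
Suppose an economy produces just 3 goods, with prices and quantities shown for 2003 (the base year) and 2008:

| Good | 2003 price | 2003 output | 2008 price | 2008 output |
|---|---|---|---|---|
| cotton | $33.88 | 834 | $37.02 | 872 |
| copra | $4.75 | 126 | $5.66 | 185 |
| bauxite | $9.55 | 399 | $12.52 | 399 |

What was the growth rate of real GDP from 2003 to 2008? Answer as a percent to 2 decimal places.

Real GDP 2003 = Nominal GDP 2003 = 33.88·834 + 4.75·126 + 9.55·399 = 32664.87.
Real GDP 2008 (at 2003 prices) = 33.88·872 + 4.75·185 + 9.55·399 = 34232.56.
Real growth = 34232.56/32664.87 − 1 = 0.0480.

4.80%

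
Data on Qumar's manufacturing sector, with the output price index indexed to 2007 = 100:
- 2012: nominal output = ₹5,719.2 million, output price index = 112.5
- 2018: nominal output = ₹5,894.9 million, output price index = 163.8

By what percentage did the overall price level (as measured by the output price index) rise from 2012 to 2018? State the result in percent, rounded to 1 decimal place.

Price-level change = 163.8 / 112.5 − 1 = 0.4560.

45.6%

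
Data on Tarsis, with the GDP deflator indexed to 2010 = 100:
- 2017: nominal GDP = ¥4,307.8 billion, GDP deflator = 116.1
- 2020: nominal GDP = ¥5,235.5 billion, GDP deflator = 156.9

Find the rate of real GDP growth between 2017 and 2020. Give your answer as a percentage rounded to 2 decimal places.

Real GDP 2017 = 4307.8 / 1.161 = 3710.42.
Real GDP 2020 = 5235.5 / 1.569 = 3336.84.
Real growth = 3336.84 / 3710.42 − 1 = -0.1007.

-10.07%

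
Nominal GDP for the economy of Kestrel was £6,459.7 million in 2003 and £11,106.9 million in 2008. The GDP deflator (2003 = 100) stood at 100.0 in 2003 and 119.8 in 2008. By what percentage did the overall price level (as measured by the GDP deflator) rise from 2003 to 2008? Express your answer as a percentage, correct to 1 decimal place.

19.8%

Price-level change = 119.8 / 100.0 − 1 = 0.1980.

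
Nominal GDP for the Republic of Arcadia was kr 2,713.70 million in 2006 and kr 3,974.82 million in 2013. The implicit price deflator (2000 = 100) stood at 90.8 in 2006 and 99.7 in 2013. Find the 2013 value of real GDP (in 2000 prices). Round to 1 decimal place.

kr 3,986.8 million

Real GDP = Nominal / (implicit price deflator/100) = 3974.82 / 0.997 = 3986.78.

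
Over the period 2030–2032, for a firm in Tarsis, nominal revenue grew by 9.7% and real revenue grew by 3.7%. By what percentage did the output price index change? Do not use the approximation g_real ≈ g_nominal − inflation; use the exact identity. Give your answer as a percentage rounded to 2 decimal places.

(1 + g_nom) = (1 + g_real)(1 + π), so π = 1.0970 / 1.0370 − 1 = 0.05786.

5.79%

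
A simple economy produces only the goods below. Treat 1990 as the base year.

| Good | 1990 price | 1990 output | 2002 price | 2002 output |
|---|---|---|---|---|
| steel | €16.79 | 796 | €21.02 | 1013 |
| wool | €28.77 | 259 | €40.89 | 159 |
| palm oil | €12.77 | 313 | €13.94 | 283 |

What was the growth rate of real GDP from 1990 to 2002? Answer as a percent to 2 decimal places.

1.54%

Real GDP 1990 = Nominal GDP 1990 = 16.79·796 + 28.77·259 + 12.77·313 = 24813.28.
Real GDP 2002 (at 1990 prices) = 16.79·1013 + 28.77·159 + 12.77·283 = 25196.61.
Real growth = 25196.61/24813.28 − 1 = 0.0154.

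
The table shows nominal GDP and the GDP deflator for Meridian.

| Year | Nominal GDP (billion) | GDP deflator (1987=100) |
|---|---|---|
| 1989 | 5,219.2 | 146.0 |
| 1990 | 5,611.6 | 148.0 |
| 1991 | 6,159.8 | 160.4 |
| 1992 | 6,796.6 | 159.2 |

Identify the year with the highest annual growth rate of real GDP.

1990: real = 5611.6/1.480 = 3791.62; growth vs 1989 (3574.79) = 6.07%.
1991: real = 6159.8/1.604 = 3840.27; growth vs 1990 (3791.62) = 1.28%.
1992: real = 6796.6/1.592 = 4269.22; growth vs 1991 (3840.27) = 11.17%.

1992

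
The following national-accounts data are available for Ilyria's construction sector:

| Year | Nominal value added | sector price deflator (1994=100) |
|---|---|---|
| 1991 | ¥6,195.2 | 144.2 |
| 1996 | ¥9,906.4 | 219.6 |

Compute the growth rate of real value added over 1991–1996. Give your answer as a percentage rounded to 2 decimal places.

5.00%

Deflate each year: 1991 → 6195.2/1.442 = 4296.26; 1996 → 9906.4/2.196 = 4511.11.
So real value added changed by 4511.11/4296.26 − 1 = 0.0500, i.e. 5.00%.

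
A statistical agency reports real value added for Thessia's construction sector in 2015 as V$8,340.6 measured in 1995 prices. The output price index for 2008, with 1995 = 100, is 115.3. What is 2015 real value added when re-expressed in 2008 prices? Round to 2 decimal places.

Real value added in 2008 prices = Real value added in 1995 prices × (P_2008/P_1995) = 8340.6 × 1.153 = 9616.71.

V$9,616.71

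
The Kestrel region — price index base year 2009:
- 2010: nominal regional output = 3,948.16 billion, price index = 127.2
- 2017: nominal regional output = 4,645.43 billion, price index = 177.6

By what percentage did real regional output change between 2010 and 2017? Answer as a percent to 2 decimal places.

Real regional output 2010 = 3948.16 / 1.272 = 3103.90.
Real regional output 2017 = 4645.43 / 1.776 = 2615.67.
Real growth = 2615.67 / 3103.90 − 1 = -0.1573.

-15.73%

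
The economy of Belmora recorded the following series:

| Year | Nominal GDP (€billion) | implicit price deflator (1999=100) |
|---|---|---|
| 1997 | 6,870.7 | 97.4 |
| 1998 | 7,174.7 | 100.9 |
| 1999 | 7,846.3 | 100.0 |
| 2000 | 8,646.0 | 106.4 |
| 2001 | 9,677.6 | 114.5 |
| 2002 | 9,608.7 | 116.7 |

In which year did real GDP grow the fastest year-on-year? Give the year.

1999

1998: real = 7174.7/1.009 = 7110.70; growth vs 1997 (7054.11) = 0.80%.
1999: real = 7846.3/1.000 = 7846.30; growth vs 1998 (7110.70) = 10.34%.
2000: real = 8646.0/1.064 = 8125.94; growth vs 1999 (7846.30) = 3.56%.
2001: real = 9677.6/1.145 = 8452.05; growth vs 2000 (8125.94) = 4.01%.
2002: real = 9608.7/1.167 = 8233.68; growth vs 2001 (8452.05) = -2.58%.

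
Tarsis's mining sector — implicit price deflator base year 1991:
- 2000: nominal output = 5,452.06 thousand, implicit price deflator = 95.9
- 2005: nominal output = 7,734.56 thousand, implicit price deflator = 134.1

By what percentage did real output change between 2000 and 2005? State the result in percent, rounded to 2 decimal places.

1.45%

Real output 2000 = 5452.06 / 0.959 = 5685.15.
Real output 2005 = 7734.56 / 1.341 = 5767.76.
Real growth = 5767.76 / 5685.15 − 1 = 0.0145.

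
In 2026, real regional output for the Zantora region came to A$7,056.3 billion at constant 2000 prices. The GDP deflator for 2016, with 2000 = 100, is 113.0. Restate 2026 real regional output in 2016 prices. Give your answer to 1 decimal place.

Real regional output in 2016 prices = Real regional output in 2000 prices × (P_2016/P_2000) = 7056.3 × 1.130 = 7973.62.

A$7,973.6 billion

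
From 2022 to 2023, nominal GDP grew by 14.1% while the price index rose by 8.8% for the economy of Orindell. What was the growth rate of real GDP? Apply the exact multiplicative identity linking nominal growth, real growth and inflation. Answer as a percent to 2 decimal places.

(1 + g_nom) = (1 + g_real)(1 + π), so g_real = 1.1410 / 1.0880 − 1 = 0.04871.

4.87%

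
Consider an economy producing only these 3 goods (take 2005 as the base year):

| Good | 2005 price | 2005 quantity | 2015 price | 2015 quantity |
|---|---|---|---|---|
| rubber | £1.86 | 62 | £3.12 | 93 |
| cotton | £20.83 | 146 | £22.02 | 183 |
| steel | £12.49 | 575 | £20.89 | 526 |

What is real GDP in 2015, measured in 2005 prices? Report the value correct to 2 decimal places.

£10554.61

Real GDP 2015 = Σ (p_2005 × q_2015) = 1.86·93 + 20.83·183 + 12.49·526 = 10554.61.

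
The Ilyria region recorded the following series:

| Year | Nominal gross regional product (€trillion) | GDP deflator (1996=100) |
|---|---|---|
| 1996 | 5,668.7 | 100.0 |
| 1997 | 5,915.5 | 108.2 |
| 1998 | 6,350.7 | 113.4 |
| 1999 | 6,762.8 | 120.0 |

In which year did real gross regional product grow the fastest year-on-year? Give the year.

1998

1997: real = 5915.5/1.082 = 5467.19; growth vs 1996 (5668.70) = -3.55%.
1998: real = 6350.7/1.134 = 5600.26; growth vs 1997 (5467.19) = 2.43%.
1999: real = 6762.8/1.200 = 5635.67; growth vs 1998 (5600.26) = 0.63%.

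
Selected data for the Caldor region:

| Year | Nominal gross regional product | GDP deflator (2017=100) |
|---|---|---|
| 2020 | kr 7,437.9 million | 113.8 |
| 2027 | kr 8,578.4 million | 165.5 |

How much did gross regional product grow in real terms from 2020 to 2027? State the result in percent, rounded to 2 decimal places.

-20.70%

Real gross regional product 2020 = 7437.9 / 1.138 = 6535.94.
Real gross regional product 2027 = 8578.4 / 1.655 = 5183.32.
Real growth = 5183.32 / 6535.94 − 1 = -0.2070.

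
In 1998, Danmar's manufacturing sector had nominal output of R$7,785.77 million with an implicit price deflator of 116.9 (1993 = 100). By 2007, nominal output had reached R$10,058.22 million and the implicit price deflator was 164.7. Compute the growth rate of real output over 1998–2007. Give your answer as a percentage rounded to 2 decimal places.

-8.31%

Deflate each year: 1998 → 7785.77/1.169 = 6660.20; 2007 → 10058.22/1.647 = 6106.99.
So real output changed by 6106.99/6660.20 − 1 = -0.0831, i.e. -8.31%.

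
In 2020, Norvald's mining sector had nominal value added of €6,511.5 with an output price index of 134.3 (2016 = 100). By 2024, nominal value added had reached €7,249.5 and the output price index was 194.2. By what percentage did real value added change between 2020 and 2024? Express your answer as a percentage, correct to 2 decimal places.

-23.01%

Real value added 2020 = 6511.5 / 1.343 = 4848.47.
Real value added 2024 = 7249.5 / 1.942 = 3733.01.
Real growth = 3733.01 / 4848.47 − 1 = -0.2301.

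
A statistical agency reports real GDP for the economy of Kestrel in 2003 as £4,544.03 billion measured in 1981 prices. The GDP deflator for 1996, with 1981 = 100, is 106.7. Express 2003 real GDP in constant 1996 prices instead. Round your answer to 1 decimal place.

£4,848.5 billion

Real GDP in 1996 prices = Real GDP in 1981 prices × (P_1996/P_1981) = 4544.03 × 1.067 = 4848.48.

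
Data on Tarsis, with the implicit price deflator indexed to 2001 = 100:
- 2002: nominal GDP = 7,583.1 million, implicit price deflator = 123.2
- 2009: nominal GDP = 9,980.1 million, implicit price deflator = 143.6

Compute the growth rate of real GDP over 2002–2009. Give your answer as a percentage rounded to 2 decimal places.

Real GDP 2002 = 7583.1 / 1.232 = 6155.11.
Real GDP 2009 = 9980.1 / 1.436 = 6949.93.
Real growth = 6949.93 / 6155.11 − 1 = 0.1291.

12.91%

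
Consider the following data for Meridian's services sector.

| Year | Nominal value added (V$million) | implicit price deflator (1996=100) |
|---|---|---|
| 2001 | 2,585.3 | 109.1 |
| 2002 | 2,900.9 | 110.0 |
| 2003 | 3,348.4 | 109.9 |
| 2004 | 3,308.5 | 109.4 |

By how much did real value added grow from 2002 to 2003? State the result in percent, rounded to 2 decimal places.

Real value added 2002 = 2900.9/1.100 = 2637.18.
Real value added 2003 = 3348.4/1.099 = 3046.77.
Change = 3046.77/2637.18 − 1 = 0.1553.

15.53%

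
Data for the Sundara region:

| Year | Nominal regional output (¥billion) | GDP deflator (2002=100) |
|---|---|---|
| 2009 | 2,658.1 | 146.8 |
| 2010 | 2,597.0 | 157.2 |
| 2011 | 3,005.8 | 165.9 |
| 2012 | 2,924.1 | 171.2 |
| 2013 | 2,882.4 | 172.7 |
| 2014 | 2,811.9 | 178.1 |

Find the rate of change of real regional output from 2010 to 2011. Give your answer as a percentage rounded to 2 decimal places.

Real regional output 2010 = 2597.0/1.572 = 1652.04.
Real regional output 2011 = 3005.8/1.659 = 1811.81.
Change = 1811.81/1652.04 − 1 = 0.0967.

9.67%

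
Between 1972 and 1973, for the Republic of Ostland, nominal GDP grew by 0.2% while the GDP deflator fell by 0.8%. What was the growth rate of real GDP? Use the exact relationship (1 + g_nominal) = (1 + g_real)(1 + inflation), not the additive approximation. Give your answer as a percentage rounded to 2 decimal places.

1.01%

(1 + g_nom) = (1 + g_real)(1 + π), so g_real = 1.0020 / 0.9920 − 1 = 0.01008.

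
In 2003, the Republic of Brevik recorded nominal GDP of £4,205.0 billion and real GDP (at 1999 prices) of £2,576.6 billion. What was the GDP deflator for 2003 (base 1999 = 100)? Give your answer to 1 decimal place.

163.2

GDP deflator = (Nominal / Real) × 100 = 4205.0 / 2576.6 × 100 = 163.20.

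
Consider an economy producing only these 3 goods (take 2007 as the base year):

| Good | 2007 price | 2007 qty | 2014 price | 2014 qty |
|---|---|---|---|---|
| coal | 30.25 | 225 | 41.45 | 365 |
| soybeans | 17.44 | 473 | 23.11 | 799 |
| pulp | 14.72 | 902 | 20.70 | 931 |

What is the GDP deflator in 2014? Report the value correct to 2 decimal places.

136.67

Nominal GDP 2014 = 41.45·365 + 23.11·799 + 20.70·931 = 52865.84.
Real GDP 2014 (at 2007 prices) = 30.25·365 + 17.44·799 + 14.72·931 = 38680.13.
Deflator = Nominal/Real × 100 = 52865.84/38680.13 × 100 = 136.674.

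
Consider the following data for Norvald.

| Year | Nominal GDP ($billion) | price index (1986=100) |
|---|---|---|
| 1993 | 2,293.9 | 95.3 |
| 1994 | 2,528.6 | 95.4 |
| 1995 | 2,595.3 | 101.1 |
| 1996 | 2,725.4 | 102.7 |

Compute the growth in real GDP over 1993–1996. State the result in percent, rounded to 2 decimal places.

Real GDP 1993 = 2293.9/0.953 = 2407.03.
Real GDP 1996 = 2725.4/1.027 = 2653.75.
Change = 2653.75/2407.03 − 1 = 0.1025.

10.25%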